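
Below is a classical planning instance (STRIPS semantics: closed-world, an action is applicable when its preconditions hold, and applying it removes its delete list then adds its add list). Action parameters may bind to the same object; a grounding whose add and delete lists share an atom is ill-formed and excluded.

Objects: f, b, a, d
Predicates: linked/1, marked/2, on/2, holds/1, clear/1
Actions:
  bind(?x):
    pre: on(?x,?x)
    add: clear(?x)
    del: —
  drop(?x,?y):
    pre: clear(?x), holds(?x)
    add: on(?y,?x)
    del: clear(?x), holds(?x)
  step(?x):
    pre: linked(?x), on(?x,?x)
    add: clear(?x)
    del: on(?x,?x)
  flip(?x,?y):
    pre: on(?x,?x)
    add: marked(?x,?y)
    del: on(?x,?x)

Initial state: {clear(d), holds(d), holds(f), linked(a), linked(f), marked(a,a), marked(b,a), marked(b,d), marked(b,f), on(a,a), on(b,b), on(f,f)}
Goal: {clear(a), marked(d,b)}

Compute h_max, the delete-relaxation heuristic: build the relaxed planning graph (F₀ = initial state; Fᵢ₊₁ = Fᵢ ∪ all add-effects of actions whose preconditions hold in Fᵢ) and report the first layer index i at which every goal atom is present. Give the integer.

2

F0 = init (12 atoms)
F1 = F0 ∪ {clear(a), clear(b), clear(f), marked(a,b), marked(a,d), marked(a,f), marked(b,b), marked(f,a), marked(f,b), marked(f,d), marked(f,f), on(a,d), on(b,d), on(d,d), on(f,d)}  (27 atoms)
F2 = F1 ∪ {marked(d,a), marked(d,b), marked(d,d), marked(d,f), on(a,f), on(b,f), on(d,f)}  (34 atoms)
goal ⊆ F2  ⇒  h_max = 2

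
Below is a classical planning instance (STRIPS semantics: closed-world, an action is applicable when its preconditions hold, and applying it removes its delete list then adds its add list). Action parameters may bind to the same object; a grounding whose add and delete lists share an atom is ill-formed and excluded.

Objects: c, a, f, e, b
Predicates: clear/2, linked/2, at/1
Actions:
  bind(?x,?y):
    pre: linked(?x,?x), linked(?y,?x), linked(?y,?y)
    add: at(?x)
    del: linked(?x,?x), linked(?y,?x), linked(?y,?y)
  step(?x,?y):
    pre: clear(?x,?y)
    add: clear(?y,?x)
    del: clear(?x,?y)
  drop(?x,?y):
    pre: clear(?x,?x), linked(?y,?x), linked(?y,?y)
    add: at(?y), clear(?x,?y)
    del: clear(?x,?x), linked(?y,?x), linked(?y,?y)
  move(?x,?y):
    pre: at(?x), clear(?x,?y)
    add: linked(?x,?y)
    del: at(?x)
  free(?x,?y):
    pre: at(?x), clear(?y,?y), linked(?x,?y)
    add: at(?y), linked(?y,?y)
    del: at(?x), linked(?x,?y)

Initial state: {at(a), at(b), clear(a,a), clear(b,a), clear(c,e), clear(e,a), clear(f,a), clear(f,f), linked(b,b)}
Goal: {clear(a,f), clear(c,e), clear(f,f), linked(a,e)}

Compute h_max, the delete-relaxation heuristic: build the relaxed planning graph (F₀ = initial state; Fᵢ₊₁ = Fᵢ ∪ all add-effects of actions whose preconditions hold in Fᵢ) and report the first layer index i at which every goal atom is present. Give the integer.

F0 = init (9 atoms)
F1 = F0 ∪ {clear(a,b), clear(a,e), clear(a,f), clear(e,c), linked(a,a), linked(b,a)}  (15 atoms)
F2 = F1 ∪ {linked(a,b), linked(a,e), linked(a,f)}  (18 atoms)
goal ⊆ F2  ⇒  h_max = 2

2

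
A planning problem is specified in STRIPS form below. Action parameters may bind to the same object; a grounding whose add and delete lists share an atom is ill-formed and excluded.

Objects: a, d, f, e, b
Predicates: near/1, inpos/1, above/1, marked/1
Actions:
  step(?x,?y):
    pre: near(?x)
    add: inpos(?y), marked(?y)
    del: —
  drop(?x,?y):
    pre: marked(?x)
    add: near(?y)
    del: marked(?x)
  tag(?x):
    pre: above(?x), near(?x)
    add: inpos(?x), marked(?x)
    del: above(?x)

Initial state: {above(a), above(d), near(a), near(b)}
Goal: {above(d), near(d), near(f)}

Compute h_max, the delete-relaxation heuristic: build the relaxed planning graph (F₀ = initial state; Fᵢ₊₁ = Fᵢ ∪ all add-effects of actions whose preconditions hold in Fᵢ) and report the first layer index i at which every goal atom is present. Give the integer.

F0 = init (4 atoms)
F1 = F0 ∪ {inpos(a), inpos(b), inpos(d), inpos(e), inpos(f), marked(a), marked(b), marked(d), marked(e), marked(f)}  (14 atoms)
F2 = F1 ∪ {near(d), near(e), near(f)}  (17 atoms)
goal ⊆ F2  ⇒  h_max = 2

2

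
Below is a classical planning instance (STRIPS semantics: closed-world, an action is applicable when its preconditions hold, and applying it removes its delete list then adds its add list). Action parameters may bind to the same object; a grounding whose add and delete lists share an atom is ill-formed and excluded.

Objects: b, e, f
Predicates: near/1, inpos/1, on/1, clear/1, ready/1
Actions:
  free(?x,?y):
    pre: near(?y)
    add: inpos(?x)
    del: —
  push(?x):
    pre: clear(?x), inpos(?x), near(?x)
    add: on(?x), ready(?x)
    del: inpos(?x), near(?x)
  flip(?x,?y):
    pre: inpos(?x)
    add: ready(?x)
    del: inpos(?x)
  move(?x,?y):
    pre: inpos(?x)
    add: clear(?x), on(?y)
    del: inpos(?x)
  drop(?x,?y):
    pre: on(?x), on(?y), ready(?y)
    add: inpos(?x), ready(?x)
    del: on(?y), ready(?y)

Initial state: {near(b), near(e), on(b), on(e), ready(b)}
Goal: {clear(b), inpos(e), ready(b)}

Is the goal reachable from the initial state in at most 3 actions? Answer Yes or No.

1. free(b,b)  →  {inpos(b), near(b), near(e), on(b), on(e), ready(b)}
2. free(e,b)  →  {inpos(b), inpos(e), near(b), near(e), on(b), on(e), ready(b)}
3. move(b,b)  →  {clear(b), inpos(e), near(b), near(e), on(b), on(e), ready(b)}
optimal plan length = 3; 3 ≤ 3

Yes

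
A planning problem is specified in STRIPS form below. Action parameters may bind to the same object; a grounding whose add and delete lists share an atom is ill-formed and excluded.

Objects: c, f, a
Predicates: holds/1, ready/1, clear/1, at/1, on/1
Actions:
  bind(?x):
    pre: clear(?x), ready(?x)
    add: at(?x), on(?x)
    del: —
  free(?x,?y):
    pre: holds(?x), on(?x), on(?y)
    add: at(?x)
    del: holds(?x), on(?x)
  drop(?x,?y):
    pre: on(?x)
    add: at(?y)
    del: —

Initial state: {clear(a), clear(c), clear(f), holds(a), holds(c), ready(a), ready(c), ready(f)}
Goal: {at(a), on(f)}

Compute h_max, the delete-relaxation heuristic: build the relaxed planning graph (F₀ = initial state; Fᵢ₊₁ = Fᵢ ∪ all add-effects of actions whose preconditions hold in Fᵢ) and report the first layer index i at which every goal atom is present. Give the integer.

F0 = init (8 atoms)
F1 = F0 ∪ {at(a), at(c), at(f), on(a), on(c), on(f)}  (14 atoms)
goal ⊆ F1  ⇒  h_max = 1

1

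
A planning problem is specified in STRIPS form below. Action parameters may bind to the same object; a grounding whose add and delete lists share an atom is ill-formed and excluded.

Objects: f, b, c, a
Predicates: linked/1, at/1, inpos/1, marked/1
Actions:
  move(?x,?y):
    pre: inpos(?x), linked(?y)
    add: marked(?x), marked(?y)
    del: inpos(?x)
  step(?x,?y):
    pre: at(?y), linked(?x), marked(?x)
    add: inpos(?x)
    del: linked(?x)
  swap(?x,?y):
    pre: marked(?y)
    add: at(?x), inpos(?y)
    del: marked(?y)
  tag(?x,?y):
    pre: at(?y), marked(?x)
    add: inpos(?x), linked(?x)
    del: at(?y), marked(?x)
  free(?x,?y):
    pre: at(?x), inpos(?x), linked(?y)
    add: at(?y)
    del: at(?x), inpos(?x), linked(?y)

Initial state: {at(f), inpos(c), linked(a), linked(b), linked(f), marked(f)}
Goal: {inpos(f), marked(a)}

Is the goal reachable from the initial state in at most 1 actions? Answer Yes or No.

No

1. move(c,a)  →  {at(f), linked(a), linked(b), linked(f), marked(a), marked(c), marked(f)}
2. step(f,f)  →  {at(f), inpos(f), linked(a), linked(b), marked(a), marked(c), marked(f)}
optimal plan length = 2; 2 > 1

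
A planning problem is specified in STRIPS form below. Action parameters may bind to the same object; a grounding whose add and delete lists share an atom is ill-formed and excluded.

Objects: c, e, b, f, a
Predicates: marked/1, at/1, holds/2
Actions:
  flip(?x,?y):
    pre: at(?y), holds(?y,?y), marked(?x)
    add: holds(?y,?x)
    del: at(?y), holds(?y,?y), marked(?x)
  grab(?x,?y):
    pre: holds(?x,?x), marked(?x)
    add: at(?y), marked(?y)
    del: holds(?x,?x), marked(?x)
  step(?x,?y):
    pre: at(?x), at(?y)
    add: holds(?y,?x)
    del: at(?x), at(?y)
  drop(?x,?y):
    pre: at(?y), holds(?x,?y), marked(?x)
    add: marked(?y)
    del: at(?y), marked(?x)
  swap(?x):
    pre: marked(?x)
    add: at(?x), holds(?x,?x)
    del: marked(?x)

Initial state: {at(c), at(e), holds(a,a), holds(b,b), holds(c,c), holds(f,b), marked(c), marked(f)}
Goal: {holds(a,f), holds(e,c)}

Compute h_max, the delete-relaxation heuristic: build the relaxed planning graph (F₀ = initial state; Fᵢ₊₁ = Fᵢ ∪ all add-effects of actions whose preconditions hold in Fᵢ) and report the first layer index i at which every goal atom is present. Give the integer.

2

F0 = init (8 atoms)
F1 = F0 ∪ {at(a), at(b), at(f), holds(c,e), holds(c,f), holds(e,c), holds(e,e), holds(f,f), marked(a), marked(b), marked(e)}  (19 atoms)
F2 = F1 ∪ {holds(a,b), holds(a,c), holds(a,e), holds(a,f), holds(b,a), holds(b,c), holds(b,e), holds(b,f), holds(c,a), holds(c,b), holds(e,a), holds(e,b), holds(e,f), holds(f,a), holds(f,c), holds(f,e)}  (35 atoms)
goal ⊆ F2  ⇒  h_max = 2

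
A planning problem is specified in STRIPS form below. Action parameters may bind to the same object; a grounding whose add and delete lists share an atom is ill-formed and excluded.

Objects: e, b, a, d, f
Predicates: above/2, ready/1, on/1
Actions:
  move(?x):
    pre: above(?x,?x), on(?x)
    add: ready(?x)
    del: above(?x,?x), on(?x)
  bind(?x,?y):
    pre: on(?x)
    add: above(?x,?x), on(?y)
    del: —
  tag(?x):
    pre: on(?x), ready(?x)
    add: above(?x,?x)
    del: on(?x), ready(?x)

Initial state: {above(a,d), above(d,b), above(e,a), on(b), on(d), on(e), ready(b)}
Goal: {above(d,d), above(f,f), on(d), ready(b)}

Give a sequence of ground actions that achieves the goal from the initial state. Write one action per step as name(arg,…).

bind(d,f); bind(f,e)

1. bind(d,f)  →  {above(a,d), above(d,b), above(d,d), above(e,a), on(b), on(d), on(e), on(f), ready(b)}
2. bind(f,e)  →  {above(a,d), above(d,b), above(d,d), above(e,a), above(f,f), on(b), on(d), on(e), on(f), ready(b)}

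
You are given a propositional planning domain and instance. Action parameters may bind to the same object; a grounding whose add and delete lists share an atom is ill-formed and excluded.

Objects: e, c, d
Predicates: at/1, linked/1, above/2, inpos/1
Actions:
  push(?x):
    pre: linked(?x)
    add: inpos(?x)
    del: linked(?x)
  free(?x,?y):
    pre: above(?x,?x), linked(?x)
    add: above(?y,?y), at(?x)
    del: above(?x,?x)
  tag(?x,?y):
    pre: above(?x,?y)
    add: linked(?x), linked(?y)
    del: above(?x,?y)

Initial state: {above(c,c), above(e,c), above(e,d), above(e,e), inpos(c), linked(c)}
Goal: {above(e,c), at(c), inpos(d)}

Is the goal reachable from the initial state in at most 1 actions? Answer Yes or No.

No

1. free(c,e)  →  {above(e,c), above(e,d), above(e,e), at(c), inpos(c), linked(c)}
2. tag(e,d)  →  {above(e,c), above(e,e), at(c), inpos(c), linked(c), linked(d), linked(e)}
3. push(d)  →  {above(e,c), above(e,e), at(c), inpos(c), inpos(d), linked(c), linked(e)}
optimal plan length = 3; 3 > 1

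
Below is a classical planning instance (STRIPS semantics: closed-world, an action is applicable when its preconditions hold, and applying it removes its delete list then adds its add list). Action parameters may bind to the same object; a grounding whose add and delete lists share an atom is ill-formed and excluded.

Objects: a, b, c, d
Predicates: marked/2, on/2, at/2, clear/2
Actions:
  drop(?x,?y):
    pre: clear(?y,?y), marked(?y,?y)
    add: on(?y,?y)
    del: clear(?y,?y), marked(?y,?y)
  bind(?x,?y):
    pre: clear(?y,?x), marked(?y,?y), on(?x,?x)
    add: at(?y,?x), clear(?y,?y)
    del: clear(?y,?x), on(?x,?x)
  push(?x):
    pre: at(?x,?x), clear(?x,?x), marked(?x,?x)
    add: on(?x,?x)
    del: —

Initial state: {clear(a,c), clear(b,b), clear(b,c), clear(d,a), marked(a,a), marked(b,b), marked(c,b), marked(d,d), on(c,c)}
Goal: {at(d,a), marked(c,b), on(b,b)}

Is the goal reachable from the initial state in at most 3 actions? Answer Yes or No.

No

1. drop(a,b)  →  {clear(a,c), clear(b,c), clear(d,a), marked(a,a), marked(c,b), marked(d,d), on(b,b), on(c,c)}
2. bind(c,a)  →  {at(a,c), clear(a,a), clear(b,c), clear(d,a), marked(a,a), marked(c,b), marked(d,d), on(b,b)}
3. drop(a,a)  →  {at(a,c), clear(b,c), clear(d,a), marked(c,b), marked(d,d), on(a,a), on(b,b)}
4. bind(a,d)  →  {at(a,c), at(d,a), clear(b,c), clear(d,d), marked(c,b), marked(d,d), on(b,b)}
optimal plan length = 4; 4 > 3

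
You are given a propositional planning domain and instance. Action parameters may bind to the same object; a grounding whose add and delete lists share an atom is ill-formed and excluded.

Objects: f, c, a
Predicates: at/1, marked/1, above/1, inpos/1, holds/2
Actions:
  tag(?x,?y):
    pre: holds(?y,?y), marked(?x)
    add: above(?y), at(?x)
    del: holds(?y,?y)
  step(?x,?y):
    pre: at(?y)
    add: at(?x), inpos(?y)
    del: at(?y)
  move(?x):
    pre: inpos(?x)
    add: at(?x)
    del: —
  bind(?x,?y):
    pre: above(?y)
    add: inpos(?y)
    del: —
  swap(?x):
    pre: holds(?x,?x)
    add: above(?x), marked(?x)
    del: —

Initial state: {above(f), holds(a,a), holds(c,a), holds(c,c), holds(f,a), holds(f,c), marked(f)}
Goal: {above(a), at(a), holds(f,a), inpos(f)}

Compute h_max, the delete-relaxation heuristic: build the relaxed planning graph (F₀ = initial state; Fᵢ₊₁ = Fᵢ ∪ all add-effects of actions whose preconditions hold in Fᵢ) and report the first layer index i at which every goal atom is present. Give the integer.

2

F0 = init (7 atoms)
F1 = F0 ∪ {above(a), above(c), at(f), inpos(f), marked(a), marked(c)}  (13 atoms)
F2 = F1 ∪ {at(a), at(c), inpos(a), inpos(c)}  (17 atoms)
goal ⊆ F2  ⇒  h_max = 2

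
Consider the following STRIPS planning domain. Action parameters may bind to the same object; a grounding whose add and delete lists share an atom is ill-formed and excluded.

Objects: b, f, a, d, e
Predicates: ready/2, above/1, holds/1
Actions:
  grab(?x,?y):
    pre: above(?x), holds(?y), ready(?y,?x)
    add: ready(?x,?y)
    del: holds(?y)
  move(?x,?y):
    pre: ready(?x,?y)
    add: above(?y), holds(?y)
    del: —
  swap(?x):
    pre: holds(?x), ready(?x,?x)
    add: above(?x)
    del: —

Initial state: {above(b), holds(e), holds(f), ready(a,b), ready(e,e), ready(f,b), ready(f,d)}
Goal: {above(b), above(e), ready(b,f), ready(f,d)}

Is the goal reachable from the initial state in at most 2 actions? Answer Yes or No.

1. grab(b,f)  →  {above(b), holds(e), ready(a,b), ready(b,f), ready(e,e), ready(f,b), ready(f,d)}
2. move(e,e)  →  {above(b), above(e), holds(e), ready(a,b), ready(b,f), ready(e,e), ready(f,b), ready(f,d)}
optimal plan length = 2; 2 ≤ 2

Yes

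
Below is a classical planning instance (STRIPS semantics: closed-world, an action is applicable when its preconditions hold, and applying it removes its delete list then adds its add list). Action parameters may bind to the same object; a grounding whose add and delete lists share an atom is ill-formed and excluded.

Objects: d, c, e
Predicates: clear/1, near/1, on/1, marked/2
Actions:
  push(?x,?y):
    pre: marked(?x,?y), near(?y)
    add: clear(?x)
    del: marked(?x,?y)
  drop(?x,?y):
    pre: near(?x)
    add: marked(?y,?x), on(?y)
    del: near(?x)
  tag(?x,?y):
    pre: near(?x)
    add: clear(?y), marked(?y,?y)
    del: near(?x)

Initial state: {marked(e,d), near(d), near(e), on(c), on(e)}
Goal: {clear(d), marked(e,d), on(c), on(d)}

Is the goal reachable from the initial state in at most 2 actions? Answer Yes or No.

1. drop(d,d)  →  {marked(d,d), marked(e,d), near(e), on(c), on(d), on(e)}
2. tag(e,d)  →  {clear(d), marked(d,d), marked(e,d), on(c), on(d), on(e)}
optimal plan length = 2; 2 ≤ 2

Yes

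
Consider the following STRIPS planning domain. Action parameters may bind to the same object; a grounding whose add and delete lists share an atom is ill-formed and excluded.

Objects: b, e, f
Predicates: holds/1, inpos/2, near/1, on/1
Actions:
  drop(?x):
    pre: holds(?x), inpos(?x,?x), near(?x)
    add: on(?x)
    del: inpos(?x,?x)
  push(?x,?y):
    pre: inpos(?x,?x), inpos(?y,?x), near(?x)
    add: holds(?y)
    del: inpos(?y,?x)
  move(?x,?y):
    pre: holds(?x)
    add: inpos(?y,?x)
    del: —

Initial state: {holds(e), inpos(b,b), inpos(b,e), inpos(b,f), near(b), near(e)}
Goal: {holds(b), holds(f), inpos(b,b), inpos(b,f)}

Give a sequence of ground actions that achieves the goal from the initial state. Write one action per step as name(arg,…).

1. push(b,b)  →  {holds(b), holds(e), inpos(b,e), inpos(b,f), near(b), near(e)}
2. move(b,b)  →  {holds(b), holds(e), inpos(b,b), inpos(b,e), inpos(b,f), near(b), near(e)}
3. move(b,f)  →  {holds(b), holds(e), inpos(b,b), inpos(b,e), inpos(b,f), inpos(f,b), near(b), near(e)}
4. push(b,f)  →  {holds(b), holds(e), holds(f), inpos(b,b), inpos(b,e), inpos(b,f), near(b), near(e)}

push(b,b); move(b,b); move(b,f); push(b,f)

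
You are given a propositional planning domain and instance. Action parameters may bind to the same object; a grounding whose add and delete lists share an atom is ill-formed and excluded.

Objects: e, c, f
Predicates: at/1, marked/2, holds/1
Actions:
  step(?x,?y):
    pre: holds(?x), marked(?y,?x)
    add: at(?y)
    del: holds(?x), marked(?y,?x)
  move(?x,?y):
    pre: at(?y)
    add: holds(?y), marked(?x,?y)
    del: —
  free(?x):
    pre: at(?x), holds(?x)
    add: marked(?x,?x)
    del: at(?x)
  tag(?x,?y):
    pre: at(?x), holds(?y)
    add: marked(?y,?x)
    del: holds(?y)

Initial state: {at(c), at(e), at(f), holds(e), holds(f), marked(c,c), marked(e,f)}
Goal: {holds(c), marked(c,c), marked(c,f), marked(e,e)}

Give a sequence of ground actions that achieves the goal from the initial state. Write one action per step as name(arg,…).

move(e,e); move(e,c); move(c,f)

1. move(e,e)  →  {at(c), at(e), at(f), holds(e), holds(f), marked(c,c), marked(e,e), marked(e,f)}
2. move(e,c)  →  {at(c), at(e), at(f), holds(c), holds(e), holds(f), marked(c,c), marked(e,c), marked(e,e), marked(e,f)}
3. move(c,f)  →  {at(c), at(e), at(f), holds(c), holds(e), holds(f), marked(c,c), marked(c,f), marked(e,c), marked(e,e), marked(e,f)}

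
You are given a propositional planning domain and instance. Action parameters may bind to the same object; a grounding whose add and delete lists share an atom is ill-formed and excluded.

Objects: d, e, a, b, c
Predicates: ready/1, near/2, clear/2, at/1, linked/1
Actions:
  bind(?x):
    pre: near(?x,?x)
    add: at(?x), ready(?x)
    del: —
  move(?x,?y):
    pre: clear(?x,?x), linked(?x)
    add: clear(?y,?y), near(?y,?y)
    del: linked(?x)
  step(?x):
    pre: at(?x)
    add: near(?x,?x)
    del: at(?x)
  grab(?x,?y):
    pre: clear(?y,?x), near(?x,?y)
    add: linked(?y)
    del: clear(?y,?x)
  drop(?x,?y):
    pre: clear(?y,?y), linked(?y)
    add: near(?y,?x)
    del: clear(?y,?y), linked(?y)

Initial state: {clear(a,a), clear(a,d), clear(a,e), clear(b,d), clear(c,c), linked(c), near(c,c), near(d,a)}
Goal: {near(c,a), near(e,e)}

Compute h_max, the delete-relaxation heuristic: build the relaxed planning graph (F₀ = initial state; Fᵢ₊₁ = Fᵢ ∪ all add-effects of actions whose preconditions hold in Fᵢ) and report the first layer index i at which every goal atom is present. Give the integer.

1

F0 = init (8 atoms)
F1 = F0 ∪ {at(c), clear(b,b), clear(d,d), clear(e,e), linked(a), near(a,a), near(b,b), near(c,a), near(c,b), near(c,d), near(c,e), near(d,d), near(e,e), ready(c)}  (22 atoms)
goal ⊆ F1  ⇒  h_max = 1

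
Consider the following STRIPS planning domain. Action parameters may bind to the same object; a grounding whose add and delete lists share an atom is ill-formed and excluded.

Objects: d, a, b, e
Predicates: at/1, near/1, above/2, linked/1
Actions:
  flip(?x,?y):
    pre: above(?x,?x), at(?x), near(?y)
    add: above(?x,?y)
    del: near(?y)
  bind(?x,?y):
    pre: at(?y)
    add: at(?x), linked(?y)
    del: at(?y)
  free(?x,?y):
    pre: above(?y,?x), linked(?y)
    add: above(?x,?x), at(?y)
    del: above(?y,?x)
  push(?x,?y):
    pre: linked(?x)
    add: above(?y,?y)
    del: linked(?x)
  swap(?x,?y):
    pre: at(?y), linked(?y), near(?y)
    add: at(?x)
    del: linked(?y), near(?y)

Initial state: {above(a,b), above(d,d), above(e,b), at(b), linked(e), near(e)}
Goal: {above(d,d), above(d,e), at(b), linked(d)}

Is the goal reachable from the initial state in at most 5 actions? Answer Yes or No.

1. bind(d,b)  →  {above(a,b), above(d,d), above(e,b), at(d), linked(b), linked(e), near(e)}
2. flip(d,e)  →  {above(a,b), above(d,d), above(d,e), above(e,b), at(d), linked(b), linked(e)}
3. bind(b,d)  →  {above(a,b), above(d,d), above(d,e), above(e,b), at(b), linked(b), linked(d), linked(e)}
optimal plan length = 3; 3 ≤ 5

Yes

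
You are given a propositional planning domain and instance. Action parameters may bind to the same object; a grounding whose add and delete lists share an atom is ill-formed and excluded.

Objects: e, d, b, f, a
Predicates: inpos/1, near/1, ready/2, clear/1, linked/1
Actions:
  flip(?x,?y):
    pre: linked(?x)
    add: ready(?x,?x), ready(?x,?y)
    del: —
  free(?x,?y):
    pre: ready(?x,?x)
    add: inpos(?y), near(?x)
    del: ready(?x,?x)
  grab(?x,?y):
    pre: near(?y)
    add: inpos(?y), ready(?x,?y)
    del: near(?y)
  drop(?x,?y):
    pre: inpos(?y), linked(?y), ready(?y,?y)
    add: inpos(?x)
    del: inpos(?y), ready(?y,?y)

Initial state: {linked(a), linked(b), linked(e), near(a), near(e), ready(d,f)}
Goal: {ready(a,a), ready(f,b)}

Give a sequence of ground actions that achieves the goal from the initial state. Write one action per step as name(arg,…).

1. flip(b,e)  →  {linked(a), linked(b), linked(e), near(a), near(e), ready(b,b), ready(b,e), ready(d,f)}
2. flip(a,e)  →  {linked(a), linked(b), linked(e), near(a), near(e), ready(a,a), ready(a,e), ready(b,b), ready(b,e), ready(d,f)}
3. free(b,e)  →  {inpos(e), linked(a), linked(b), linked(e), near(a), near(b), near(e), ready(a,a), ready(a,e), ready(b,e), ready(d,f)}
4. grab(f,b)  →  {inpos(b), inpos(e), linked(a), linked(b), linked(e), near(a), near(e), ready(a,a), ready(a,e), ready(b,e), ready(d,f), ready(f,b)}

flip(b,e); flip(a,e); free(b,e); grab(f,b)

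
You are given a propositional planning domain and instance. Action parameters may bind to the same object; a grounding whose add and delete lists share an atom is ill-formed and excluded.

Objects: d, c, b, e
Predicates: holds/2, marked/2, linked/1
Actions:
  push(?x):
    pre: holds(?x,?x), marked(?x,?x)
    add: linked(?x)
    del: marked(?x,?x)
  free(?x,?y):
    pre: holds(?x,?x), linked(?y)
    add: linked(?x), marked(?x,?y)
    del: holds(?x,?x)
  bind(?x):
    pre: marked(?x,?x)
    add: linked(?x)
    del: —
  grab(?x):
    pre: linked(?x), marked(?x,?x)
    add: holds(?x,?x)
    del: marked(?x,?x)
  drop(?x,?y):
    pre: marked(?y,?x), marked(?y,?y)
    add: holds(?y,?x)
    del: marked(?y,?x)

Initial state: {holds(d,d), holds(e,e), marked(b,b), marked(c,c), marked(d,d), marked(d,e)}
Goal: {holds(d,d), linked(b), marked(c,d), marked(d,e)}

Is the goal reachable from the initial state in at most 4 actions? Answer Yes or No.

1. push(d)  →  {holds(d,d), holds(e,e), linked(d), marked(b,b), marked(c,c), marked(d,e)}
2. bind(b)  →  {holds(d,d), holds(e,e), linked(b), linked(d), marked(b,b), marked(c,c), marked(d,e)}
3. drop(c,c)  →  {holds(c,c), holds(d,d), holds(e,e), linked(b), linked(d), marked(b,b), marked(d,e)}
4. free(c,d)  →  {holds(d,d), holds(e,e), linked(b), linked(c), linked(d), marked(b,b), marked(c,d), marked(d,e)}
optimal plan length = 4; 4 ≤ 4

Yes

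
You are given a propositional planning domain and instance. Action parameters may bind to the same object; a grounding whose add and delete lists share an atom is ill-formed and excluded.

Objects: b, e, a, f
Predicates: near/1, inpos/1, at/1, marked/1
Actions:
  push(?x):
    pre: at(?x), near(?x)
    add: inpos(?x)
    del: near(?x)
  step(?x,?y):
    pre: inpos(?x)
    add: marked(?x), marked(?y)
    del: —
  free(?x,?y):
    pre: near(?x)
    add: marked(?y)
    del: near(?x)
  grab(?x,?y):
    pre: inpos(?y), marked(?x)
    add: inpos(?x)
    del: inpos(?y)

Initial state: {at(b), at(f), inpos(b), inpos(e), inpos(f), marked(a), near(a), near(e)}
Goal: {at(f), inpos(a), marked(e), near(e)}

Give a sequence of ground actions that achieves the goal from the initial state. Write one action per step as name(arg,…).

step(b,e); grab(a,b)

1. step(b,e)  →  {at(b), at(f), inpos(b), inpos(e), inpos(f), marked(a), marked(b), marked(e), near(a), near(e)}
2. grab(a,b)  →  {at(b), at(f), inpos(a), inpos(e), inpos(f), marked(a), marked(b), marked(e), near(a), near(e)}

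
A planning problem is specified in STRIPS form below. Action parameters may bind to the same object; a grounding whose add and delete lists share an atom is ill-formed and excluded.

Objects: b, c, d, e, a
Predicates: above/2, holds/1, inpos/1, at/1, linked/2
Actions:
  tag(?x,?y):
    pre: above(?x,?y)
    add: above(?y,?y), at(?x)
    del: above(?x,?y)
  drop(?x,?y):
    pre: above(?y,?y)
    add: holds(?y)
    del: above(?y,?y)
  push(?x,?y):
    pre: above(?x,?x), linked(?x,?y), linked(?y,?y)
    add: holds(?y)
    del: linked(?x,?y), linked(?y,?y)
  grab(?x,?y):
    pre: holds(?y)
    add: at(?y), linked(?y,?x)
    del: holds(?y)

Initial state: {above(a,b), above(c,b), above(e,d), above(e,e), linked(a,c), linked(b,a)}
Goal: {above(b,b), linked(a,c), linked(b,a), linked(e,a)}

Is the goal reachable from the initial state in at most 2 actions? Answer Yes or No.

1. tag(c,b)  →  {above(a,b), above(b,b), above(e,d), above(e,e), at(c), linked(a,c), linked(b,a)}
2. drop(b,e)  →  {above(a,b), above(b,b), above(e,d), at(c), holds(e), linked(a,c), linked(b,a)}
3. grab(a,e)  →  {above(a,b), above(b,b), above(e,d), at(c), at(e), linked(a,c), linked(b,a), linked(e,a)}
optimal plan length = 3; 3 > 2

No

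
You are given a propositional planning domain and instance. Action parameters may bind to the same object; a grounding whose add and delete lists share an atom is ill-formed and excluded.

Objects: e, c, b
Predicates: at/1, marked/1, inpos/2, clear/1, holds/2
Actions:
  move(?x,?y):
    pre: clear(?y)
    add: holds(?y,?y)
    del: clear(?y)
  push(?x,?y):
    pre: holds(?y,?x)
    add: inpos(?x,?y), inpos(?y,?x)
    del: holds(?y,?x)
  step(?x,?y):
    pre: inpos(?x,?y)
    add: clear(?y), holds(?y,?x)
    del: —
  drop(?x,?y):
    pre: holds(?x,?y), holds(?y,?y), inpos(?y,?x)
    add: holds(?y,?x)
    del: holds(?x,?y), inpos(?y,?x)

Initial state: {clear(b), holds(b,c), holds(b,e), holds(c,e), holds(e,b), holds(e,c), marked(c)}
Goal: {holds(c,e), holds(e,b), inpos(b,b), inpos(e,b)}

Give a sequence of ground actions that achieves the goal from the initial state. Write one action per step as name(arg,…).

1. move(e,b)  →  {holds(b,b), holds(b,c), holds(b,e), holds(c,e), holds(e,b), holds(e,c), marked(c)}
2. push(e,b)  →  {holds(b,b), holds(b,c), holds(c,e), holds(e,b), holds(e,c), inpos(b,e), inpos(e,b), marked(c)}
3. push(b,b)  →  {holds(b,c), holds(c,e), holds(e,b), holds(e,c), inpos(b,b), inpos(b,e), inpos(e,b), marked(c)}

move(e,b); push(e,b); push(b,b)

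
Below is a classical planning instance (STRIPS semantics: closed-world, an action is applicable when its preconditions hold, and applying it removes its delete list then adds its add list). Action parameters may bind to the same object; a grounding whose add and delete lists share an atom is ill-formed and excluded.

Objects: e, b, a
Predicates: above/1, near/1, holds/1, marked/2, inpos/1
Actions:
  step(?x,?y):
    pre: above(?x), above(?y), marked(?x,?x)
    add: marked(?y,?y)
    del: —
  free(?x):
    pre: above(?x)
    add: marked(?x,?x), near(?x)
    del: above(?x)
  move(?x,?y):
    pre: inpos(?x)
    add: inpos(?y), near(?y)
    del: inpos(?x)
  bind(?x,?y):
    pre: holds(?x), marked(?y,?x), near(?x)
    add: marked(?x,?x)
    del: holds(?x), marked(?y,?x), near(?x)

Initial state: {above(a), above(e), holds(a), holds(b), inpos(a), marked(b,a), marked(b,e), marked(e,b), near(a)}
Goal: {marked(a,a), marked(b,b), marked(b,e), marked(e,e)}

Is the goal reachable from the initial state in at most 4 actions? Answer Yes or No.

Yes

1. free(e)  →  {above(a), holds(a), holds(b), inpos(a), marked(b,a), marked(b,e), marked(e,b), marked(e,e), near(a), near(e)}
2. free(a)  →  {holds(a), holds(b), inpos(a), marked(a,a), marked(b,a), marked(b,e), marked(e,b), marked(e,e), near(a), near(e)}
3. move(a,b)  →  {holds(a), holds(b), inpos(b), marked(a,a), marked(b,a), marked(b,e), marked(e,b), marked(e,e), near(a), near(b), near(e)}
4. bind(b,e)  →  {holds(a), inpos(b), marked(a,a), marked(b,a), marked(b,b), marked(b,e), marked(e,e), near(a), near(e)}
optimal plan length = 4; 4 ≤ 4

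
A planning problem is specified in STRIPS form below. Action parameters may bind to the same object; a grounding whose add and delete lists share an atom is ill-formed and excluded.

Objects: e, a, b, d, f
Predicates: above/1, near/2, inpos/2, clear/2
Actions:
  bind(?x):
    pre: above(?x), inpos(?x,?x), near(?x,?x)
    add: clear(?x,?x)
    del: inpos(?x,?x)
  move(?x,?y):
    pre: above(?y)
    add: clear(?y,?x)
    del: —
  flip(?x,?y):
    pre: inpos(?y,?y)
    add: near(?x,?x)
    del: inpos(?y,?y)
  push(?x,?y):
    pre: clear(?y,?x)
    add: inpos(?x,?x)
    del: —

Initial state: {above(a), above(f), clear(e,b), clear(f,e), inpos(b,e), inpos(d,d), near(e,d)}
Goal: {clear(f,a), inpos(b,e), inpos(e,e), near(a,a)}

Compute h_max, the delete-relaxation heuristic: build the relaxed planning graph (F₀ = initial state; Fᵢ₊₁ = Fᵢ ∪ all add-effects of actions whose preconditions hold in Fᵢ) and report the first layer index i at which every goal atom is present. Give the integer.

F0 = init (7 atoms)
F1 = F0 ∪ {clear(a,a), clear(a,b), clear(a,d), clear(a,e), clear(a,f), clear(f,a), clear(f,b), clear(f,d), clear(f,f), inpos(b,b), inpos(e,e), near(a,a), near(b,b), near(d,d), near(e,e), near(f,f)}  (23 atoms)
goal ⊆ F1  ⇒  h_max = 1

1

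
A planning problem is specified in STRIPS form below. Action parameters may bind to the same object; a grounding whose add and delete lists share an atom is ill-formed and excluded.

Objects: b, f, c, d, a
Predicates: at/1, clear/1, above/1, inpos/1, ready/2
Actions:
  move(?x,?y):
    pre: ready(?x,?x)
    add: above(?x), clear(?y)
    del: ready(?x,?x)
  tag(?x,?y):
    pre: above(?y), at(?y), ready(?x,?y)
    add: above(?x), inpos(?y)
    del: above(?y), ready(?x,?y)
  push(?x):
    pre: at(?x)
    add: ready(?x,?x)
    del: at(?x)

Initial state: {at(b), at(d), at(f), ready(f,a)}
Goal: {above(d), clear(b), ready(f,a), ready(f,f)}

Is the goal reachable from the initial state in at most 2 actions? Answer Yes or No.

No

1. push(f)  →  {at(b), at(d), ready(f,a), ready(f,f)}
2. push(d)  →  {at(b), ready(d,d), ready(f,a), ready(f,f)}
3. move(d,b)  →  {above(d), at(b), clear(b), ready(f,a), ready(f,f)}
optimal plan length = 3; 3 > 2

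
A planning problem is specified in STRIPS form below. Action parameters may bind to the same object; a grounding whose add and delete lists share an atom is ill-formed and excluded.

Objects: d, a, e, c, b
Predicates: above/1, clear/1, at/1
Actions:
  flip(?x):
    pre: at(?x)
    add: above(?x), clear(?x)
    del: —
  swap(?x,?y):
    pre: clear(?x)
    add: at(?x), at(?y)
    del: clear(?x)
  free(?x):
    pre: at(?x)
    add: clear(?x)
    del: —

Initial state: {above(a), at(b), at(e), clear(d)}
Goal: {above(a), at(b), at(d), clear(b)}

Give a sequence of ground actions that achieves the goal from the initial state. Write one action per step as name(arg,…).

flip(b); swap(d,d)

1. flip(b)  →  {above(a), above(b), at(b), at(e), clear(b), clear(d)}
2. swap(d,d)  →  {above(a), above(b), at(b), at(d), at(e), clear(b)}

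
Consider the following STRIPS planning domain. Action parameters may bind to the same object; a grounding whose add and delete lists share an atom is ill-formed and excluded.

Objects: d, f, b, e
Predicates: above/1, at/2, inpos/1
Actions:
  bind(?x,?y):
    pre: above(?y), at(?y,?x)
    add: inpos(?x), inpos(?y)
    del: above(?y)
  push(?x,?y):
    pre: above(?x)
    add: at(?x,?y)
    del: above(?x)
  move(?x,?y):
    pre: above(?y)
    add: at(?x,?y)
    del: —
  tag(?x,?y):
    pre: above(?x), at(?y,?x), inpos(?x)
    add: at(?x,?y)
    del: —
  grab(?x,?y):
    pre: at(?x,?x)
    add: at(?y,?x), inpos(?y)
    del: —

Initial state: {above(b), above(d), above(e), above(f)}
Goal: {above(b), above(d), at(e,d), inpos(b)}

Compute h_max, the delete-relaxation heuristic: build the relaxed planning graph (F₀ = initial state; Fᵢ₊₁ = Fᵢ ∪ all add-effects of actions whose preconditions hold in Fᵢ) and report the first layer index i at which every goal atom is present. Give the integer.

2

F0 = init (4 atoms)
F1 = F0 ∪ {at(b,b), at(b,d), at(b,e), at(b,f), at(d,b), at(d,d), at(d,e), at(d,f), at(e,b), at(e,d), at(e,e), at(e,f), at(f,b), at(f,d), at(f,e), at(f,f)}  (20 atoms)
F2 = F1 ∪ {inpos(b), inpos(d), inpos(e), inpos(f)}  (24 atoms)
goal ⊆ F2  ⇒  h_max = 2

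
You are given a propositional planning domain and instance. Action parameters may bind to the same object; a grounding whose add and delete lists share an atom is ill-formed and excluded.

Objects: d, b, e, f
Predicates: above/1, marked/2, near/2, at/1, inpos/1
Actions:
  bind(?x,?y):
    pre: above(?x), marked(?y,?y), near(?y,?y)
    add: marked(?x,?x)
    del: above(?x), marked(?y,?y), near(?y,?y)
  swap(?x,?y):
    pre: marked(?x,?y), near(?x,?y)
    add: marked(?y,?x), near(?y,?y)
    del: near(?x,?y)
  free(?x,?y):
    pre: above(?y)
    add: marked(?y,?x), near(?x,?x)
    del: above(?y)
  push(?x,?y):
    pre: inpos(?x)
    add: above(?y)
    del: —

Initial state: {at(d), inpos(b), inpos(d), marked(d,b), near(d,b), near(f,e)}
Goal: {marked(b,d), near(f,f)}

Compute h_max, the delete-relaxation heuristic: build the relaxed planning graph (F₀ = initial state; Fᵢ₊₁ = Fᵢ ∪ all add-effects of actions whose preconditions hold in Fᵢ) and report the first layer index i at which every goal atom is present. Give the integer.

2

F0 = init (6 atoms)
F1 = F0 ∪ {above(b), above(d), above(e), above(f), marked(b,d), near(b,b)}  (12 atoms)
F2 = F1 ∪ {marked(b,b), marked(b,e), marked(b,f), marked(d,d), marked(d,e), marked(d,f), marked(e,b), marked(e,d), marked(e,e), marked(e,f), marked(f,b), marked(f,d), marked(f,e), marked(f,f), near(d,d), near(e,e), near(f,f)}  (29 atoms)
goal ⊆ F2  ⇒  h_max = 2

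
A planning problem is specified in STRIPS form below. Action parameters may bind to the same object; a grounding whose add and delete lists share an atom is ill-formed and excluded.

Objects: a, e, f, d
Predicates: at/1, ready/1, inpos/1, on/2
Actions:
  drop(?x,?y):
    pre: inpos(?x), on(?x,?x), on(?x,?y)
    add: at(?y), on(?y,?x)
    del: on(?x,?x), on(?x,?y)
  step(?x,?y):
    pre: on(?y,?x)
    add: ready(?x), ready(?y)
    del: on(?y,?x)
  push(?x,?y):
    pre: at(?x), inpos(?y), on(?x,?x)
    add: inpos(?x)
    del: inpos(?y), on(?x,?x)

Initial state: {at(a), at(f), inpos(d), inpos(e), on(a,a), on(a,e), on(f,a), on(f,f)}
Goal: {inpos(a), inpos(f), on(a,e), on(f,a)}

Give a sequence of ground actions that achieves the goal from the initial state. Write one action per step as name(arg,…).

push(a,e); push(f,d)

1. push(a,e)  →  {at(a), at(f), inpos(a), inpos(d), on(a,e), on(f,a), on(f,f)}
2. push(f,d)  →  {at(a), at(f), inpos(a), inpos(f), on(a,e), on(f,a)}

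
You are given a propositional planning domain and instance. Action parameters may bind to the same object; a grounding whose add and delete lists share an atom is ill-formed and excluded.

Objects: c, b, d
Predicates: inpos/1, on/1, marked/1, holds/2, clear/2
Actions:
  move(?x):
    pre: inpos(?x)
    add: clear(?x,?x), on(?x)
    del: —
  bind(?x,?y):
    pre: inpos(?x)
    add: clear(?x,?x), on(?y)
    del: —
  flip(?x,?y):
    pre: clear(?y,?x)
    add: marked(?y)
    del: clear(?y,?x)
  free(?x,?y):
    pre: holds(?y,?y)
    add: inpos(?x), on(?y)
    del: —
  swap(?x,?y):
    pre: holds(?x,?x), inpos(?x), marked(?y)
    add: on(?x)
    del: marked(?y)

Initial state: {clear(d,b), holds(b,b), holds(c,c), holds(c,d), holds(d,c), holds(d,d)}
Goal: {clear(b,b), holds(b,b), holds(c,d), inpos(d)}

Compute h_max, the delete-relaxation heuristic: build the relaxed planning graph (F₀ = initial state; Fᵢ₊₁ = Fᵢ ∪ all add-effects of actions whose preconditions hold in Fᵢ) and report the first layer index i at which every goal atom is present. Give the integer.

F0 = init (6 atoms)
F1 = F0 ∪ {inpos(b), inpos(c), inpos(d), marked(d), on(b), on(c), on(d)}  (13 atoms)
F2 = F1 ∪ {clear(b,b), clear(c,c), clear(d,d)}  (16 atoms)
goal ⊆ F2  ⇒  h_max = 2

2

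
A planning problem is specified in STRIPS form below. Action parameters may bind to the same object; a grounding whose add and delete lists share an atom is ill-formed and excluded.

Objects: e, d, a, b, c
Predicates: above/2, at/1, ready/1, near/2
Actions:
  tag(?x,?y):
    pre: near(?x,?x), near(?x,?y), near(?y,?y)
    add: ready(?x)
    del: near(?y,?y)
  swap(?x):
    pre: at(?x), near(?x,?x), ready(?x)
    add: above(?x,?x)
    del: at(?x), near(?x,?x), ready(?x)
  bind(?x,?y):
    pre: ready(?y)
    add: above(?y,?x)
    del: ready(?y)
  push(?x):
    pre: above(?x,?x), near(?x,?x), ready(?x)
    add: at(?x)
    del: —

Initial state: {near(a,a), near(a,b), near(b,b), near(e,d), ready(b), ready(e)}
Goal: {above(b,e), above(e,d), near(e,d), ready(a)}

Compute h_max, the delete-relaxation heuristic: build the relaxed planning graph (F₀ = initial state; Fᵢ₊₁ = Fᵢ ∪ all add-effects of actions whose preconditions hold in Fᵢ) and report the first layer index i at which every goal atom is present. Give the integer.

1

F0 = init (6 atoms)
F1 = F0 ∪ {above(b,a), above(b,b), above(b,c), above(b,d), above(b,e), above(e,a), above(e,b), above(e,c), above(e,d), above(e,e), ready(a)}  (17 atoms)
goal ⊆ F1  ⇒  h_max = 1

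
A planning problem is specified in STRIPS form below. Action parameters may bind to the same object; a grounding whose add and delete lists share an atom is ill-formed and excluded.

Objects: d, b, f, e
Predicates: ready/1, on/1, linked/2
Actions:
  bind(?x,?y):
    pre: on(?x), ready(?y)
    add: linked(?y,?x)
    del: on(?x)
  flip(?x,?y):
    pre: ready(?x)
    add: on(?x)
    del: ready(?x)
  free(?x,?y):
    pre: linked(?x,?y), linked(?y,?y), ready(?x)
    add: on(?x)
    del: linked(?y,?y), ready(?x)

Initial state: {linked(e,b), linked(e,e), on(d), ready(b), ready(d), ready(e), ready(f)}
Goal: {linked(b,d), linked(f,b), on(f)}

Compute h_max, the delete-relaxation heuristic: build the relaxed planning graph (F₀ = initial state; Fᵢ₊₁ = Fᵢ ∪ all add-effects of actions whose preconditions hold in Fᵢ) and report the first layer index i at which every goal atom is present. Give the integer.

2

F0 = init (7 atoms)
F1 = F0 ∪ {linked(b,d), linked(d,d), linked(e,d), linked(f,d), on(b), on(e), on(f)}  (14 atoms)
F2 = F1 ∪ {linked(b,b), linked(b,e), linked(b,f), linked(d,b), linked(d,e), linked(d,f), linked(e,f), linked(f,b), linked(f,e), linked(f,f)}  (24 atoms)
goal ⊆ F2  ⇒  h_max = 2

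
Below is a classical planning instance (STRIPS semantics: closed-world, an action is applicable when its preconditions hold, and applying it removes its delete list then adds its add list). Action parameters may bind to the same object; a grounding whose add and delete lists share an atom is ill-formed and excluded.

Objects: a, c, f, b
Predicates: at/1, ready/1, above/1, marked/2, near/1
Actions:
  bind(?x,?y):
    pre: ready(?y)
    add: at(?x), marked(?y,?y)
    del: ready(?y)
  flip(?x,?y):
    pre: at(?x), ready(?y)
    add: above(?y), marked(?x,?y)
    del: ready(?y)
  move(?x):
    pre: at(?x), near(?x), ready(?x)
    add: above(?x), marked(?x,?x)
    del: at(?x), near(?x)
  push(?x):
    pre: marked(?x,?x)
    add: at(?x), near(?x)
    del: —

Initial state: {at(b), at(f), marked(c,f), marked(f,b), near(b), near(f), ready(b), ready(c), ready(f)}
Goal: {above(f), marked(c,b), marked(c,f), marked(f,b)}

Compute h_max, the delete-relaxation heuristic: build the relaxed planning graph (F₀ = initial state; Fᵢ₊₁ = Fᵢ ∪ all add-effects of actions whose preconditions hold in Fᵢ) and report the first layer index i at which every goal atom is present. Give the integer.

2

F0 = init (9 atoms)
F1 = F0 ∪ {above(b), above(c), above(f), at(a), at(c), marked(b,b), marked(b,c), marked(b,f), marked(c,c), marked(f,c), marked(f,f)}  (20 atoms)
F2 = F1 ∪ {marked(a,b), marked(a,c), marked(a,f), marked(c,b), near(c)}  (25 atoms)
goal ⊆ F2  ⇒  h_max = 2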